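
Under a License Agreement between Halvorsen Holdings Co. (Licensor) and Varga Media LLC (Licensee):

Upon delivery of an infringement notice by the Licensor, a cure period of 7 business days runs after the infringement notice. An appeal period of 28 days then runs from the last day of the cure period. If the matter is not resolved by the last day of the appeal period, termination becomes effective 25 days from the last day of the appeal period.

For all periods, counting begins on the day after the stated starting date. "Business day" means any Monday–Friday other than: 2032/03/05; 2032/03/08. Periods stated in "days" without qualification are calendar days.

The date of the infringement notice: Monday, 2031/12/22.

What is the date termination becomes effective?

The last day of the cure period: counting 7 business days from Monday, 2031/12/22 (Dec 23, Dec 24, Dec 25, Dec 26, Dec 29, Dec 30, Dec 31, skipping weekends) reaches Wednesday, 2031/12/31.
Adding 28 calendar days to 2031/12/31 gives 2032/01/28, which is the last day of the appeal period.
The date termination becomes effective: 2032/01/28 + 25 days = 2032/02/22.

2032/02/22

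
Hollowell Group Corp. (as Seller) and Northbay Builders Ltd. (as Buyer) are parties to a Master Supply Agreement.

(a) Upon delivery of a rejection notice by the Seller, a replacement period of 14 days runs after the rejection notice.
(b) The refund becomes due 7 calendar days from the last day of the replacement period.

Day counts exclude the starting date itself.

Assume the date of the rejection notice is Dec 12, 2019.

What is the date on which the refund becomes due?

The last day of the replacement period: Dec 12, 2019 + 14 days = Dec 26, 2019.
The date on which the refund becomes due: Dec 26, 2019 + 7 days = Jan 2, 2020.

Jan 2, 2020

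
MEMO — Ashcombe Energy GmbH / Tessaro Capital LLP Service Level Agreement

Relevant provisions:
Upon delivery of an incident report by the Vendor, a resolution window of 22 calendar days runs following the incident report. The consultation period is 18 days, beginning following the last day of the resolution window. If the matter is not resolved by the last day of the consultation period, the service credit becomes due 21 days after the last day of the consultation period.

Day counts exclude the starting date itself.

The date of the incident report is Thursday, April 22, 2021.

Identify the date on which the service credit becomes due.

June 22, 2021

Adding 22 calendar days to April 22, 2021 gives May 14, 2021, which is the last day of the resolution window.
The last day of the consultation period: 18 calendar days after May 14, 2021 is June 1, 2021.
The date on which the service credit becomes due: 21 calendar days after June 1, 2021 is June 22, 2021.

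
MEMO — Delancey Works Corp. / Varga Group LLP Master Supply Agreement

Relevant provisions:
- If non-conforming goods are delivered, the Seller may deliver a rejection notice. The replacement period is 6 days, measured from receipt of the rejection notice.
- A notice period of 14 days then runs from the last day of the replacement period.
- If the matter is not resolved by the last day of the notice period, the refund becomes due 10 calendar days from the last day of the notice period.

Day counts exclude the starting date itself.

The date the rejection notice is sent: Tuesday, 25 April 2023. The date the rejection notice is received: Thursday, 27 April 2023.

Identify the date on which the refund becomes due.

Adding 6 calendar days to 27 April 2023 gives 3 May 2023, which is the last day of the replacement period.
The last day of the notice period: 3 May 2023 + 14 days = 17 May 2023.
The date on which the refund becomes due: 17 May 2023 + 10 days = 27 May 2023.

27 May 2023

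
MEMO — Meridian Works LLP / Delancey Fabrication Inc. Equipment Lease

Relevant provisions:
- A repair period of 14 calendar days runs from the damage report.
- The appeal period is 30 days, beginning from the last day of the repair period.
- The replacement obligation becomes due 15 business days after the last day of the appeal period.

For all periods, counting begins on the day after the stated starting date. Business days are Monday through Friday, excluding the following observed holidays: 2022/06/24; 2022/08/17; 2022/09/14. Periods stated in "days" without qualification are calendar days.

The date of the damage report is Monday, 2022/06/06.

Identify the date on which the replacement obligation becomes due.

Adding 14 calendar days to 2022/06/06 gives 2022/06/20, which is the last day of the repair period.
Adding 30 calendar days to 2022/06/20 gives 2022/07/20, which is the last day of the appeal period.
The date on which the replacement obligation becomes due: 15 business days after Wednesday, 2022/07/20, skipping weekends — Jul 21, Jul 22, Jul 25, Jul 26, …, Aug 8, Aug 9, Aug 10 — lands on Wednesday, 2022/08/10.

2022/08/10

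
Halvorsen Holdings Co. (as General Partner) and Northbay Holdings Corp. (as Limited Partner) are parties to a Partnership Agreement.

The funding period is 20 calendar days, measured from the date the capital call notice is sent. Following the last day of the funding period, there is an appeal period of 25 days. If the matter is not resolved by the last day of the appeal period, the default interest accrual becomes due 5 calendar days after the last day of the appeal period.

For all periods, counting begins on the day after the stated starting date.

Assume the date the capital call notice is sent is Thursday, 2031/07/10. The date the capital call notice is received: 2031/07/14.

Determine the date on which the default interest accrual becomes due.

2031/08/29

The last day of the funding period: 2031/07/10 + 20 days = 2031/07/30.
Adding 25 calendar days to 2031/07/30 gives 2031/08/24, which is the last day of the appeal period.
Adding 5 calendar days to 2031/08/24 gives 2031/08/29, which is the date on which the default interest accrual becomes due.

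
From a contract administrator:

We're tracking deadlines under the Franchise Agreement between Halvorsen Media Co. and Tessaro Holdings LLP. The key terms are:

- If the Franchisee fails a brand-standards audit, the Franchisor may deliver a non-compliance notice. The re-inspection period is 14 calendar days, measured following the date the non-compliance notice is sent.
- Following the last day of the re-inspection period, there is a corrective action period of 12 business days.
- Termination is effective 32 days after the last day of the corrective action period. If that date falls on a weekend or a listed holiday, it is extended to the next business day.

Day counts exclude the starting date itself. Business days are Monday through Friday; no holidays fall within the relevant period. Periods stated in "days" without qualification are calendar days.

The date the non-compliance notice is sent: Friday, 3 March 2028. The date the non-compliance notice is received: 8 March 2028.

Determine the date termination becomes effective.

Adding 14 calendar days to 3 March 2028 gives 17 March 2028, which is the last day of the re-inspection period.
The last day of the corrective action period: counting 12 business days from Friday, 17 March 2028 (Mar 20, Mar 21, Mar 22, Mar 23, …, Mar 31, Apr 3, Apr 4, skipping weekends) reaches Tuesday, 4 April 2028.
The date termination becomes effective: 4 April 2028 + 32 days = 6 May 2028. That falls on a Saturday, so it rolls to the next business day, Monday, 8 May 2028.

8 May 2028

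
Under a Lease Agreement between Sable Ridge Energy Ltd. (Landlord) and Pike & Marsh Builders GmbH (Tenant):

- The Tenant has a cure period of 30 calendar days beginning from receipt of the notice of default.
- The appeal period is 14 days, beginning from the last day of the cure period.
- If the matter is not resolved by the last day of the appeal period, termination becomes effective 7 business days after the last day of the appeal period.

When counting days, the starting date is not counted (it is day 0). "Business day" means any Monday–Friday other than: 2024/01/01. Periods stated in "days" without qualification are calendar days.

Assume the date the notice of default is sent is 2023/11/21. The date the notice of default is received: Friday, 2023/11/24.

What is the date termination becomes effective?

The last day of the cure period: 30 calendar days after 2023/11/24 is 2023/12/24.
Adding 14 calendar days to 2023/12/24 gives 2024/01/07, which is the last day of the appeal period.
The date termination becomes effective: 7 business days after Sunday, 2024/01/07, skipping weekends — Jan 8, Jan 9, Jan 10, Jan 11, Jan 12, Jan 15, Jan 16 — lands on Tuesday, 2024/01/16.

2024/01/16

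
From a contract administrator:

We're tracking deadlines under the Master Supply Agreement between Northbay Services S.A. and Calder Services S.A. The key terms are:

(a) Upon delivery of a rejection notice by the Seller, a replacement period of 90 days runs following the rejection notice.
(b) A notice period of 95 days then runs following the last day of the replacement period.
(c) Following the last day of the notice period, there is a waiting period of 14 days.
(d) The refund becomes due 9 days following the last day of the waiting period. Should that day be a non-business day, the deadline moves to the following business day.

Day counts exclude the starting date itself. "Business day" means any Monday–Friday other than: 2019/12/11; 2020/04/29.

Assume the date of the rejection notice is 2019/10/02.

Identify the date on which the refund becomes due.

2020/04/27

Adding 90 calendar days to 2019/10/02 gives 2019/12/31, which is the last day of the replacement period.
The last day of the notice period: 95 calendar days after 2019/12/31 is 2020/04/04.
Adding 14 calendar days to 2020/04/04 gives 2020/04/18, which is the last day of the waiting period.
Adding 9 calendar days to 2020/04/18 gives 2020/04/27, which is the date on which the refund becomes due. 2020/04/27 is a Monday and is not a listed holiday, so no roll-forward applies.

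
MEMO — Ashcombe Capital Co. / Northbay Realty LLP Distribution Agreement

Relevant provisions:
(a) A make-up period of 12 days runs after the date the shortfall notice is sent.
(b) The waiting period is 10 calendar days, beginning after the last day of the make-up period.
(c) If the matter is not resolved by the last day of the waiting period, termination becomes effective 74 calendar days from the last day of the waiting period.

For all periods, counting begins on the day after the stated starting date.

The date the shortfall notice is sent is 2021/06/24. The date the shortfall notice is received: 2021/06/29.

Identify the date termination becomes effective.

The last day of the make-up period: 2021/06/24 + 12 days = 2021/07/06.
Adding 10 calendar days to 2021/07/06 gives 2021/07/16, which is the last day of the waiting period.
The date termination becomes effective: 2021/07/16 + 74 days = 2021/09/28.

2021/09/28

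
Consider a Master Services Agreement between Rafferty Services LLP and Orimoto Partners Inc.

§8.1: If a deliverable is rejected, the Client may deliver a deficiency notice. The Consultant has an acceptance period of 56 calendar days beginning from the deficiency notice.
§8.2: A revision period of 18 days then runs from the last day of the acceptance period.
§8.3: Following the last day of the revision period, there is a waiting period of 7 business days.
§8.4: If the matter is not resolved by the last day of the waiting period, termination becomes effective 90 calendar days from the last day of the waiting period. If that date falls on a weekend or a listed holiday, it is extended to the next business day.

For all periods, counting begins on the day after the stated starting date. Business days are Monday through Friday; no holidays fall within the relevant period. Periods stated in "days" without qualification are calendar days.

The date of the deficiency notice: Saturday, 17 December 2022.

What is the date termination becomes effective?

8 June 2023

Adding 56 calendar days to 17 December 2022 gives 11 February 2023, which is the last day of the acceptance period.
Adding 18 calendar days to 11 February 2023 gives 1 March 2023, which is the last day of the revision period.
From Wednesday, 1 March 2023, 7 business days (Mar 2, Mar 3, Mar 6, Mar 7, Mar 8, Mar 9, Mar 10, skipping weekends) brings us to Friday, 10 March 2023, which is the last day of the waiting period.
Adding 90 calendar days to 10 March 2023 gives 8 June 2023, which is the date termination becomes effective. 8 June 2023 is a Thursday, so no roll-forward applies.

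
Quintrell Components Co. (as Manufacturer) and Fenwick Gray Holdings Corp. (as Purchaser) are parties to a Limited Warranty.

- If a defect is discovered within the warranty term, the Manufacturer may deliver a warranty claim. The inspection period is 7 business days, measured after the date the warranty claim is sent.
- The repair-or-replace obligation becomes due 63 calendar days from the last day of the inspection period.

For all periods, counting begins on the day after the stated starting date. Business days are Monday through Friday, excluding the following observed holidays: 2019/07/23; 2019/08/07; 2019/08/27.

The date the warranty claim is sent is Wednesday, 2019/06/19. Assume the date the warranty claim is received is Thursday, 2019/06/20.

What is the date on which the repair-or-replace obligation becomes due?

From Wednesday, 2019/06/19, 7 business days (Jun 20, Jun 21, Jun 24, Jun 25, Jun 26, Jun 27, Jun 28, skipping weekends) brings us to Friday, 2019/06/28, which is the last day of the inspection period.
The date on which the repair-or-replace obligation becomes due: 63 calendar days after 2019/06/28 is 2019/08/30.

2019/08/30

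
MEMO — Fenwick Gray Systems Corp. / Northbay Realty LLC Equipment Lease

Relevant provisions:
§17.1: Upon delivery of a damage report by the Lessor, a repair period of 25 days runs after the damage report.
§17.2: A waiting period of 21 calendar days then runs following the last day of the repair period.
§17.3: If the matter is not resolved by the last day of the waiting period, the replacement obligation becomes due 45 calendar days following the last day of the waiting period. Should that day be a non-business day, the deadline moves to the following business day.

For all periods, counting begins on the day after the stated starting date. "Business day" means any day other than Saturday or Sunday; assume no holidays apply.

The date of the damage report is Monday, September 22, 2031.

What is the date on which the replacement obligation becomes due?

December 22, 2031

Adding 25 calendar days to September 22, 2031 gives October 17, 2031, which is the last day of the repair period.
Adding 21 calendar days to October 17, 2031 gives November 7, 2031, which is the last day of the waiting period.
The date on which the replacement obligation becomes due: 45 calendar days after November 7, 2031 is December 22, 2031. December 22, 2031 is a Monday, so no roll-forward applies.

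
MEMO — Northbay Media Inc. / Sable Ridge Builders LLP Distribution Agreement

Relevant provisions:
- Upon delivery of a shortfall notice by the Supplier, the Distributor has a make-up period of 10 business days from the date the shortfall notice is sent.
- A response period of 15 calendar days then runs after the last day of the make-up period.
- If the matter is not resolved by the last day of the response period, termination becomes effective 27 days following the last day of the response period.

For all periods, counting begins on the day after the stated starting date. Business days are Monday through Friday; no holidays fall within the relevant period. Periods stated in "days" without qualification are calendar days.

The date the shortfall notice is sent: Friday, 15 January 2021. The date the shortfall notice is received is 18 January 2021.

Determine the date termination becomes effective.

12 March 2021

The last day of the make-up period: 10 business days after Friday, 15 January 2021, skipping weekends — Jan 18, Jan 19, Jan 20, Jan 21, Jan 22, Jan 25, Jan 26, Jan 27, Jan 28, Jan 29 — lands on Friday, 29 January 2021.
Adding 15 calendar days to 29 January 2021 gives 13 February 2021, which is the last day of the response period.
Adding 27 calendar days to 13 February 2021 gives 12 March 2021, which is the date termination becomes effective.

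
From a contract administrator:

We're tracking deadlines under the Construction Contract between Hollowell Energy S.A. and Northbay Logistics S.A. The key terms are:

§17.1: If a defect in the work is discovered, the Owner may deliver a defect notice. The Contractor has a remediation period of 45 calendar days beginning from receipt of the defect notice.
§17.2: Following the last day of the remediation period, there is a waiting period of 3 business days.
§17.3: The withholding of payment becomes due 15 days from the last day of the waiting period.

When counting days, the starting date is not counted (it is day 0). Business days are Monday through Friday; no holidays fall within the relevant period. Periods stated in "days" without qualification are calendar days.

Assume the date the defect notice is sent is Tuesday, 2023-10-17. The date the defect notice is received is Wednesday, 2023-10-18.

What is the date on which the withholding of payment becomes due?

2023-12-21

The last day of the remediation period: 2023-10-18 + 45 days = 2023-12-02.
The last day of the waiting period: counting 3 business days from Saturday, 2023-12-02 (Dec 4, Dec 5, Dec 6, skipping weekends) reaches Wednesday, 2023-12-06.
The date on which the withholding of payment becomes due: 15 calendar days after 2023-12-06 is 2023-12-21.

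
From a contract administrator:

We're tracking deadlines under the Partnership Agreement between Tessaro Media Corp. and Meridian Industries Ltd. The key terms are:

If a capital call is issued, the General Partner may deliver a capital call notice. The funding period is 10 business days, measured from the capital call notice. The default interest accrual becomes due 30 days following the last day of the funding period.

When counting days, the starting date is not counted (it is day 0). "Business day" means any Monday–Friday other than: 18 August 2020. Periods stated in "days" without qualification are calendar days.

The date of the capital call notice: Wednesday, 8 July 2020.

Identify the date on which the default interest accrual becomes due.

The last day of the funding period: counting 10 business days from Wednesday, 8 July 2020 (Jul 9, Jul 10, Jul 13, Jul 14, Jul 15, Jul 16, Jul 17, Jul 20, Jul 21, Jul 22, skipping weekends) reaches Wednesday, 22 July 2020.
Adding 30 calendar days to 22 July 2020 gives 21 August 2020, which is the date on which the default interest accrual becomes due.

21 August 2020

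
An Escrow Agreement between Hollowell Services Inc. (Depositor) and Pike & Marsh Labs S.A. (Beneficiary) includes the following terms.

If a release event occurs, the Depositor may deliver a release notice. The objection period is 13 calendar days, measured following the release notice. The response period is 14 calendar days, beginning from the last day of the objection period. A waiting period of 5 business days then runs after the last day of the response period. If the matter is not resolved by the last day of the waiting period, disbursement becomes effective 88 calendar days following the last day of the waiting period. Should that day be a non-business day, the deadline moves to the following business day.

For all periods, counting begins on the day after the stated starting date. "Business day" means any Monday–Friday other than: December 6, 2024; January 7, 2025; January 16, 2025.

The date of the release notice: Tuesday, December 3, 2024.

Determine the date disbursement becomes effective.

April 4, 2025

The last day of the objection period: 13 calendar days after December 3, 2024 is December 16, 2024.
The last day of the response period: 14 calendar days after December 16, 2024 is December 30, 2024.
The last day of the waiting period: counting 5 business days from Monday, December 30, 2024 (Dec 31, Jan 1, Jan 2, Jan 3, Jan 6, skipping weekends) reaches Monday, January 6, 2025.
The date disbursement becomes effective: 88 calendar days after January 6, 2025 is April 4, 2025. April 4, 2025 is a Friday and is not a listed holiday, so no roll-forward applies.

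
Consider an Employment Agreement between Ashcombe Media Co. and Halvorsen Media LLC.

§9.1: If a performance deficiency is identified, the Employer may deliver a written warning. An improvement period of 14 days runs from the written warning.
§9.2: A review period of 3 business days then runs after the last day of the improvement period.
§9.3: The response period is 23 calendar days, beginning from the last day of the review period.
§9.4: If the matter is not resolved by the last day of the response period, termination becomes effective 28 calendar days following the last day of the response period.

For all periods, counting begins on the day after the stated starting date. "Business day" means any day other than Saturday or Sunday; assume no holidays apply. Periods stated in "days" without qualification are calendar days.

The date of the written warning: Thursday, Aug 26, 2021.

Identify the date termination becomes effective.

Nov 4, 2021

Adding 14 calendar days to Aug 26, 2021 gives Sep 9, 2021, which is the last day of the improvement period.
The last day of the review period: counting 3 business days from Thursday, Sep 9, 2021 (Sep 10, Sep 13, Sep 14, skipping weekends) reaches Tuesday, Sep 14, 2021.
The last day of the response period: 23 calendar days after Sep 14, 2021 is Oct 7, 2021.
The date termination becomes effective: Oct 7, 2021 + 28 days = Nov 4, 2021.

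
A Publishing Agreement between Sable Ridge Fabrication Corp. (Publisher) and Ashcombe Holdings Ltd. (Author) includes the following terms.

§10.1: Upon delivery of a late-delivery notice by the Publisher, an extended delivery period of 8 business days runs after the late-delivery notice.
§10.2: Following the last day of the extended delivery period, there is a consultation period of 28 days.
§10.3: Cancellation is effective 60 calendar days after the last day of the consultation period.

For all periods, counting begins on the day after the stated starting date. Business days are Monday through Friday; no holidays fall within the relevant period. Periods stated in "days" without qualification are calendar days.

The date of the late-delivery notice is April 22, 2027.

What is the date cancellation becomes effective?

July 31, 2027

The last day of the extended delivery period: 8 business days after Thursday, April 22, 2027, skipping weekends — Apr 23, Apr 26, Apr 27, Apr 28, Apr 29, Apr 30, May 3, May 4 — lands on Tuesday, May 4, 2027.
Adding 28 calendar days to May 4, 2027 gives June 1, 2027, which is the last day of the consultation period.
The date cancellation becomes effective: 60 calendar days after June 1, 2027 is July 31, 2027.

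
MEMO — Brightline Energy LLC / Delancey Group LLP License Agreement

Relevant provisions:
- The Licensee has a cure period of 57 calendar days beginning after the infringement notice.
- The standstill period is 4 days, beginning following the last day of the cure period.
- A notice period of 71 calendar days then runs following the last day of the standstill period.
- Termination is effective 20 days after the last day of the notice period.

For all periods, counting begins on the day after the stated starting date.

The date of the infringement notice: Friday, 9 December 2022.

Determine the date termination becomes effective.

The last day of the cure period: 57 calendar days after 9 December 2022 is 4 February 2023.
The last day of the standstill period: 4 February 2023 + 4 days = 8 February 2023.
Adding 71 calendar days to 8 February 2023 gives 20 April 2023, which is the last day of the notice period.
The date termination becomes effective: 20 calendar days after 20 April 2023 is 10 May 2023.

10 May 2023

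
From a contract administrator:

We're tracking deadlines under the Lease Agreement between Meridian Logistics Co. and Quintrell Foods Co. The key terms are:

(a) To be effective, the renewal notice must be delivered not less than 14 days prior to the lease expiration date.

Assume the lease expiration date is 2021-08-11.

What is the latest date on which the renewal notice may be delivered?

2021-07-28

Counting back 14 calendar days from 2021-08-11 gives 2021-07-28.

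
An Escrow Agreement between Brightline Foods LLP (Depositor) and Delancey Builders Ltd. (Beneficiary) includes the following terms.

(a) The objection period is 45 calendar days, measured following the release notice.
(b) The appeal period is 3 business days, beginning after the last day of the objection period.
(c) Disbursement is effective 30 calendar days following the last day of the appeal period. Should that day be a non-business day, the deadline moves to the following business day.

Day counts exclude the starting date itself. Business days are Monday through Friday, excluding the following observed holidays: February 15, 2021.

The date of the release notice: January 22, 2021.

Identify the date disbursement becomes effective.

The last day of the objection period: January 22, 2021 + 45 days = March 8, 2021.
From Monday, March 8, 2021, 3 business days (Mar 9, Mar 10, Mar 11, skipping weekends) brings us to Thursday, March 11, 2021, which is the last day of the appeal period.
The date disbursement becomes effective: 30 calendar days after March 11, 2021 is April 10, 2021. That falls on a Saturday, so it rolls to the next business day, Monday, April 12, 2021.

April 12, 2021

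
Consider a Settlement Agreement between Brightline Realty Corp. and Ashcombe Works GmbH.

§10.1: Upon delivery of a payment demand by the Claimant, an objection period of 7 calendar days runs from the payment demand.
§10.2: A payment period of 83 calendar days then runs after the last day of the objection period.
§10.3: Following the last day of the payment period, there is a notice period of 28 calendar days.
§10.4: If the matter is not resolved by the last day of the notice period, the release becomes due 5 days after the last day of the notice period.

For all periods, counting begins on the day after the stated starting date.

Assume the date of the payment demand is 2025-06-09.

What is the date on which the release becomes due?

The last day of the objection period: 7 calendar days after 2025-06-09 is 2025-06-16.
The last day of the payment period: 83 calendar days after 2025-06-16 is 2025-09-07.
The last day of the notice period: 28 calendar days after 2025-09-07 is 2025-10-05.
The date on which the release becomes due: 2025-10-05 + 5 days = 2025-10-10.

2025-10-10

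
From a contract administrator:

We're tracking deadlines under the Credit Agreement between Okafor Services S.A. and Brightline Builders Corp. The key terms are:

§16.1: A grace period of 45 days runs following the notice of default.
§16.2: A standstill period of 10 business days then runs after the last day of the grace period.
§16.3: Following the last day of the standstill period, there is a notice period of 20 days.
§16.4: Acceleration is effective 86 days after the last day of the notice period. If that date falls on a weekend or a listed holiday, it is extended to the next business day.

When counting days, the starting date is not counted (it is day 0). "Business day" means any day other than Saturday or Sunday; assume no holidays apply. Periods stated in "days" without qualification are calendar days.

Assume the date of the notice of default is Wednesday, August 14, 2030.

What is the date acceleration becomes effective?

January 27, 2031

The last day of the grace period: 45 calendar days after August 14, 2030 is September 28, 2030.
The last day of the standstill period: counting 10 business days from Saturday, September 28, 2030 (Sep 30, Oct 1, Oct 2, Oct 3, Oct 4, Oct 7, Oct 8, Oct 9, Oct 10, Oct 11, skipping weekends) reaches Friday, October 11, 2030.
The last day of the notice period: October 11, 2030 + 20 days = October 31, 2030.
The date acceleration becomes effective: 86 calendar days after October 31, 2030 is January 25, 2031. That falls on a Saturday, so it rolls to the next business day, Monday, January 27, 2031.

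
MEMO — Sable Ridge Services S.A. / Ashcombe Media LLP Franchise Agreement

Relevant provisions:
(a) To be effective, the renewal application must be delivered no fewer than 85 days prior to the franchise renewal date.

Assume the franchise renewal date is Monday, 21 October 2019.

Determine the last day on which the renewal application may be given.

28 July 2019

Counting back 85 calendar days from 21 October 2019 gives 28 July 2019.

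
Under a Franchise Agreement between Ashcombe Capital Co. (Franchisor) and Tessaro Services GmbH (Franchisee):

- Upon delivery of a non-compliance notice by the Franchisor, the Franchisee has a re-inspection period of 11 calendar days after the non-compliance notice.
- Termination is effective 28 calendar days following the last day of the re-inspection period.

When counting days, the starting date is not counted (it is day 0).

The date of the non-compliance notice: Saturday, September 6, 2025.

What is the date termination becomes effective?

The last day of the re-inspection period: September 6, 2025 + 11 days = September 17, 2025.
The date termination becomes effective: 28 calendar days after September 17, 2025 is October 15, 2025.

October 15, 2025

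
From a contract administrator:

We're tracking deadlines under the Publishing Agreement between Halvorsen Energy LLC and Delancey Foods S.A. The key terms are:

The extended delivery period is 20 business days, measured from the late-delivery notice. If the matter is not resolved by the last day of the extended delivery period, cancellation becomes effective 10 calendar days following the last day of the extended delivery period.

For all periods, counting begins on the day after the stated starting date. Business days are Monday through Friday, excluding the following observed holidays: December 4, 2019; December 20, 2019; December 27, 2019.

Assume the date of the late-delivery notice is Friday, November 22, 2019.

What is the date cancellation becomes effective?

The last day of the extended delivery period: counting 20 business days from Friday, November 22, 2019 (Nov 25, Nov 26, Nov 27, Nov 28, …, Dec 19, Dec 23, Dec 24, skipping weekends and the listed holidays on Dec 4, Dec 20) reaches Tuesday, December 24, 2019.
Adding 10 calendar days to December 24, 2019 gives January 3, 2020, which is the date cancellation becomes effective.

January 3, 2020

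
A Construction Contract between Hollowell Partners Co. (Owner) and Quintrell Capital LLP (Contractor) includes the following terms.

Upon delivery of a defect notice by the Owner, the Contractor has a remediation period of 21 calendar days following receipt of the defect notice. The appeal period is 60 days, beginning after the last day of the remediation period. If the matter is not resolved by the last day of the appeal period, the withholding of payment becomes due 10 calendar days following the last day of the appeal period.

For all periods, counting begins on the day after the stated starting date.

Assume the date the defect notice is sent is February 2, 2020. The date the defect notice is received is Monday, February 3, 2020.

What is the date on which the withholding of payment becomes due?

May 4, 2020

The last day of the remediation period: February 3, 2020 + 21 days = February 24, 2020.
Adding 60 calendar days to February 24, 2020 gives April 24, 2020, which is the last day of the appeal period.
Adding 10 calendar days to April 24, 2020 gives May 4, 2020, which is the date on which the withholding of payment becomes due.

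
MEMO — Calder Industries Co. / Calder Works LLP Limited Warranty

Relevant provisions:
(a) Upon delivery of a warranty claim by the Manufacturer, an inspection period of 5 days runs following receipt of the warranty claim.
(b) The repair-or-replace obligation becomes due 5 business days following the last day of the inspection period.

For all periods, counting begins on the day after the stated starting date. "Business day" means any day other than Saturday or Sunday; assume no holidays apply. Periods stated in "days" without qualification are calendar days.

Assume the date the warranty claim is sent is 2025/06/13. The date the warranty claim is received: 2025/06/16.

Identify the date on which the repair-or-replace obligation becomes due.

2025/06/27

The last day of the inspection period: 5 calendar days after 2025/06/16 is 2025/06/21.
The date on which the repair-or-replace obligation becomes due: counting 5 business days from Saturday, 2025/06/21 (Jun 23, Jun 24, Jun 25, Jun 26, Jun 27, skipping weekends) reaches Friday, 2025/06/27.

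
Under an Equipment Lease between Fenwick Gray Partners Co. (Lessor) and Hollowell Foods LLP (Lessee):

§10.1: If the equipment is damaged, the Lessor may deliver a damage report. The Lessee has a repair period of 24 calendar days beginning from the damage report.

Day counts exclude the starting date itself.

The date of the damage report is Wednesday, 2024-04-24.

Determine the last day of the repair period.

Adding 24 calendar days to 2024-04-24 gives 2024-05-18, which is the last day of the repair period.

2024-05-18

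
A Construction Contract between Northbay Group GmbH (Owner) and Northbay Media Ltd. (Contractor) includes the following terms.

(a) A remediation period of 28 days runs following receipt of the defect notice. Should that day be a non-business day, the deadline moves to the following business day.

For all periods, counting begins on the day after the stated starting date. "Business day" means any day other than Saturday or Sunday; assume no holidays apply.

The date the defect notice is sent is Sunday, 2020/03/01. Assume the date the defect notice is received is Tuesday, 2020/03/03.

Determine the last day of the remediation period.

2020/03/31

The last day of the remediation period: 2020/03/03 + 28 days = 2020/03/31. 2020/03/31 is a Tuesday, so no roll-forward applies.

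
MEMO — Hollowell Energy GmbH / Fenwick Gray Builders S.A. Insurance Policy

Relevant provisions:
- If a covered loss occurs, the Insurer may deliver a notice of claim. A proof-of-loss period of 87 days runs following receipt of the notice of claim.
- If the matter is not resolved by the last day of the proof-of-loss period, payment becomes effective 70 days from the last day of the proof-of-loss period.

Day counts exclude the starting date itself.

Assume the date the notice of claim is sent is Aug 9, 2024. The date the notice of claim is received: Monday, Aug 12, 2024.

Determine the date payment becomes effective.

Adding 87 calendar days to Aug 12, 2024 gives Nov 7, 2024, which is the last day of the proof-of-loss period.
The date payment becomes effective: 70 calendar days after Nov 7, 2024 is Jan 16, 2025.

Jan 16, 2025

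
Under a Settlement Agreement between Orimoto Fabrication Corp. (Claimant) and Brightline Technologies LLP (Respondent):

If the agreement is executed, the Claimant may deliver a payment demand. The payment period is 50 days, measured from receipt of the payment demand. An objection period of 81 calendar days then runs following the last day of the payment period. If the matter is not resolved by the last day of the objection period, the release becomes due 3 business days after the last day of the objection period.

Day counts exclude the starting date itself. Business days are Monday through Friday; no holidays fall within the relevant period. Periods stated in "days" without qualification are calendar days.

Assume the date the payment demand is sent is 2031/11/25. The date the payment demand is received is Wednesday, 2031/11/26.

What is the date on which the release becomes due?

2032/04/08

The last day of the payment period: 2031/11/26 + 50 days = 2032/01/15.
The last day of the objection period: 81 calendar days after 2032/01/15 is 2032/04/05.
The date on which the release becomes due: counting 3 business days from Monday, 2032/04/05 (Apr 6, Apr 7, Apr 8, skipping weekends) reaches Thursday, 2032/04/08.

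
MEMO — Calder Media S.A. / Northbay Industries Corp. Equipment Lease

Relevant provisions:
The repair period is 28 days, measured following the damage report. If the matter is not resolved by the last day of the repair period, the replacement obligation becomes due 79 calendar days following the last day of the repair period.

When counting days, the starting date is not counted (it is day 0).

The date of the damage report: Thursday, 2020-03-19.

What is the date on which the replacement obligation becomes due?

The last day of the repair period: 28 calendar days after 2020-03-19 is 2020-04-16.
Adding 79 calendar days to 2020-04-16 gives 2020-07-04, which is the date on which the replacement obligation becomes due.

2020-07-04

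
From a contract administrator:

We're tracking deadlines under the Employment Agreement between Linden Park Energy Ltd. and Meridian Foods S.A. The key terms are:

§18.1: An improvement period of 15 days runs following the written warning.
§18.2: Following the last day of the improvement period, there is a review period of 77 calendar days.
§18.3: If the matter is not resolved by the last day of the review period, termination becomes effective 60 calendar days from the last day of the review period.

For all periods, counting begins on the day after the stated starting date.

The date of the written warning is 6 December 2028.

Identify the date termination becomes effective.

7 May 2029

The last day of the improvement period: 15 calendar days after 6 December 2028 is 21 December 2028.
The last day of the review period: 21 December 2028 + 77 days = 8 March 2029.
The date termination becomes effective: 60 calendar days after 8 March 2029 is 7 May 2029.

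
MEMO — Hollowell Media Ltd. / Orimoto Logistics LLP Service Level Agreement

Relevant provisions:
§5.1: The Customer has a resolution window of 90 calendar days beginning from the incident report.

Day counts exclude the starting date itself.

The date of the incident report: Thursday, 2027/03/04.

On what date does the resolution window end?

The last day of the resolution window: 90 calendar days after 2027/03/04 is 2027/06/02.

2027/06/02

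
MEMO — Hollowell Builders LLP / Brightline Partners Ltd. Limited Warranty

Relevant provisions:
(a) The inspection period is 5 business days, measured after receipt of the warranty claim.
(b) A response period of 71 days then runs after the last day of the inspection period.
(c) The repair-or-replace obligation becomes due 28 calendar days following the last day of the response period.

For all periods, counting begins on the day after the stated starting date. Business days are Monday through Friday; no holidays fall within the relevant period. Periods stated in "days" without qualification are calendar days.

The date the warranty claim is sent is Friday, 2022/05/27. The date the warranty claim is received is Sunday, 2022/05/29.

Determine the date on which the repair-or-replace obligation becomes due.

2022/09/10

The last day of the inspection period: counting 5 business days from Sunday, 2022/05/29 (May 30, May 31, Jun 1, Jun 2, Jun 3, skipping weekends) reaches Friday, 2022/06/03.
The last day of the response period: 2022/06/03 + 71 days = 2022/08/13.
The date on which the repair-or-replace obligation becomes due: 28 calendar days after 2022/08/13 is 2022/09/10.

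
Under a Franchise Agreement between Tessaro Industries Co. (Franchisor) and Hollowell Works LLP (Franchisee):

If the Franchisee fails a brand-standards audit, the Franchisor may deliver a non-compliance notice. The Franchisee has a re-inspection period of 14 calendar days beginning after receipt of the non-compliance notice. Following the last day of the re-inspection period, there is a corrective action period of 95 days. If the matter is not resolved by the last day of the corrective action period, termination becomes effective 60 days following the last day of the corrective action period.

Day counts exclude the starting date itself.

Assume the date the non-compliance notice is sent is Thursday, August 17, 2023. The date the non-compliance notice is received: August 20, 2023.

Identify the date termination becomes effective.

February 5, 2024

Adding 14 calendar days to August 20, 2023 gives September 3, 2023, which is the last day of the re-inspection period.
Adding 95 calendar days to September 3, 2023 gives December 7, 2023, which is the last day of the corrective action period.
The date termination becomes effective: 60 calendar days after December 7, 2023 is February 5, 2024.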